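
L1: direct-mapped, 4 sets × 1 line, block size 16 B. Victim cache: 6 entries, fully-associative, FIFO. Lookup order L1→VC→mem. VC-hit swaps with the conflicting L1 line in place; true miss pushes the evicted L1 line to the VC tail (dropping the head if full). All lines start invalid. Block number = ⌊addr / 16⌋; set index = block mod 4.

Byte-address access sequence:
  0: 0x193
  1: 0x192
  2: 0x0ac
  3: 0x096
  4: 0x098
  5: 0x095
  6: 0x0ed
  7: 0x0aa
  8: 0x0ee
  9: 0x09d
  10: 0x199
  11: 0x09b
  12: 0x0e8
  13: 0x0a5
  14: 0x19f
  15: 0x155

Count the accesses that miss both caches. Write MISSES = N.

0: 0x193 (blk 25, set 1) → MISS  vc=[]
1: 0x192 (blk 25, set 1) → L1-HIT  vc=[]
2: 0xac (blk 10, set 2) → MISS  vc=[]
3: 0x96 (blk 9, set 1) → MISS  vc=[25]
4: 0x98 (blk 9, set 1) → L1-HIT  vc=[25]
5: 0x95 (blk 9, set 1) → L1-HIT  vc=[25]
6: 0xed (blk 14, set 2) → MISS  vc=[25, 10]
7: 0xaa (blk 10, set 2) → VC-HIT  vc=[25, 14]
8: 0xee (blk 14, set 2) → VC-HIT  vc=[25, 10]
9: 0x9d (blk 9, set 1) → L1-HIT  vc=[25, 10]
10: 0x199 (blk 25, set 1) → VC-HIT  vc=[9, 10]
11: 0x9b (blk 9, set 1) → VC-HIT  vc=[25, 10]
12: 0xe8 (blk 14, set 2) → L1-HIT  vc=[25, 10]
13: 0xa5 (blk 10, set 2) → VC-HIT  vc=[25, 14]
14: 0x19f (blk 25, set 1) → VC-HIT  vc=[9, 14]
15: 0x155 (blk 21, set 1) → MISS  vc=[9, 14, 25]

MISSES = 5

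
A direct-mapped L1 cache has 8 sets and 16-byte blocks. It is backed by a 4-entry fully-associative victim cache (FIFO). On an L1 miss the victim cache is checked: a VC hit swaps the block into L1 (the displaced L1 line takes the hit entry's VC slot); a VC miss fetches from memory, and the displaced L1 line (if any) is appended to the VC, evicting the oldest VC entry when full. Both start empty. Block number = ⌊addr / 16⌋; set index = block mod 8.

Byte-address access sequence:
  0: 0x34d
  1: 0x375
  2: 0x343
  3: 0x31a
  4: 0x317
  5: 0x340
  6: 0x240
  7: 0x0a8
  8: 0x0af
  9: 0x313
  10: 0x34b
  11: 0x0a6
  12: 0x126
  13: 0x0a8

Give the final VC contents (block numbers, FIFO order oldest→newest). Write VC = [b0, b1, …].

VC = [36, 18]

  [0] addr=0x34d blk=52 s=4: MISS | VC []
  [1] addr=0x375 blk=55 s=7: MISS | VC []
  [2] addr=0x343 blk=52 s=4: L1-HIT | VC []
  [3] addr=0x31a blk=49 s=1: MISS | VC []
  [4] addr=0x317 blk=49 s=1: L1-HIT | VC []
  [5] addr=0x340 blk=52 s=4: L1-HIT | VC []
  [6] addr=0x240 blk=36 s=4: MISS | VC [52]
  [7] addr=0xa8 blk=10 s=2: MISS | VC [52]
  [8] addr=0xaf blk=10 s=2: L1-HIT | VC [52]
  [9] addr=0x313 blk=49 s=1: L1-HIT | VC [52]
  [10] addr=0x34b blk=52 s=4: VC-HIT | VC [36]
  [11] addr=0xa6 blk=10 s=2: L1-HIT | VC [36]
  [12] addr=0x126 blk=18 s=2: MISS | VC [36, 10]
  [13] addr=0xa8 blk=10 s=2: VC-HIT | VC [36, 18]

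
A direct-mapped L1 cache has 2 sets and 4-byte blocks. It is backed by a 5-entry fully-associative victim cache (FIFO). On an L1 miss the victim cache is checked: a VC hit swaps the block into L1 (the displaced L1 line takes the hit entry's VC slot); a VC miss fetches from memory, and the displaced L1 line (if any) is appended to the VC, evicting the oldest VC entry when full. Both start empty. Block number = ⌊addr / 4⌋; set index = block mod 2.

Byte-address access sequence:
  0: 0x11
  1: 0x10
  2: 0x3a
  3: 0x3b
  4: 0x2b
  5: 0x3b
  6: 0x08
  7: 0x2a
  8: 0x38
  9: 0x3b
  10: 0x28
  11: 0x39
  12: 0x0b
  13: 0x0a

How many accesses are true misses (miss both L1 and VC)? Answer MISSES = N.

  [0] addr=0x11 blk=4 s=0: MISS | VC []
  [1] addr=0x10 blk=4 s=0: L1-HIT | VC []
  [2] addr=0x3a blk=14 s=0: MISS | VC [4]
  [3] addr=0x3b blk=14 s=0: L1-HIT | VC [4]
  [4] addr=0x2b blk=10 s=0: MISS | VC [4, 14]
  [5] addr=0x3b blk=14 s=0: VC-HIT | VC [4, 10]
  [6] addr=0x8 blk=2 s=0: MISS | VC [4, 10, 14]
  [7] addr=0x2a blk=10 s=0: VC-HIT | VC [4, 2, 14]
  [8] addr=0x38 blk=14 s=0: VC-HIT | VC [4, 2, 10]
  [9] addr=0x3b blk=14 s=0: L1-HIT | VC [4, 2, 10]
  [10] addr=0x28 blk=10 s=0: VC-HIT | VC [4, 2, 14]
  [11] addr=0x39 blk=14 s=0: VC-HIT | VC [4, 2, 10]
  [12] addr=0xb blk=2 s=0: VC-HIT | VC [4, 14, 10]
  [13] addr=0xa blk=2 s=0: L1-HIT | VC [4, 14, 10]

MISSES = 4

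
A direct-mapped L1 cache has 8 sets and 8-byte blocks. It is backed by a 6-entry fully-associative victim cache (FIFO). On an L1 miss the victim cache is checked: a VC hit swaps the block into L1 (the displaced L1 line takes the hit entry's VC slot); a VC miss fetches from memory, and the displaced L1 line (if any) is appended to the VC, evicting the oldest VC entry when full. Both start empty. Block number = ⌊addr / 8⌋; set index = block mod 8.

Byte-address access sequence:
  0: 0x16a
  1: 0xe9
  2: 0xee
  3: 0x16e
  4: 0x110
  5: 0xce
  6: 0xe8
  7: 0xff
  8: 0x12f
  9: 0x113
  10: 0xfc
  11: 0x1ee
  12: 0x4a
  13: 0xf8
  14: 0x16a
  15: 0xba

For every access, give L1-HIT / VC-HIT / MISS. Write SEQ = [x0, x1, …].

0: 0x16a (blk 45, set 5) → MISS  vc=[]
1: 0xe9 (blk 29, set 5) → MISS  vc=[45]
2: 0xee (blk 29, set 5) → L1-HIT  vc=[45]
3: 0x16e (blk 45, set 5) → VC-HIT  vc=[29]
4: 0x110 (blk 34, set 2) → MISS  vc=[29]
5: 0xce (blk 25, set 1) → MISS  vc=[29]
6: 0xe8 (blk 29, set 5) → VC-HIT  vc=[45]
7: 0xff (blk 31, set 7) → MISS  vc=[45]
8: 0x12f (blk 37, set 5) → MISS  vc=[45, 29]
9: 0x113 (blk 34, set 2) → L1-HIT  vc=[45, 29]
10: 0xfc (blk 31, set 7) → L1-HIT  vc=[45, 29]
11: 0x1ee (blk 61, set 5) → MISS  vc=[45, 29, 37]
12: 0x4a (blk 9, set 1) → MISS  vc=[45, 29, 37, 25]
13: 0xf8 (blk 31, set 7) → L1-HIT  vc=[45, 29, 37, 25]
14: 0x16a (blk 45, set 5) → VC-HIT  vc=[61, 29, 37, 25]
15: 0xba (blk 23, set 7) → MISS  vc=[61, 29, 37, 25, 31]

SEQ = [MISS, MISS, L1-HIT, VC-HIT, MISS, MISS, VC-HIT, MISS, MISS, L1-HIT, L1-HIT, MISS, MISS, L1-HIT, VC-HIT, MISS]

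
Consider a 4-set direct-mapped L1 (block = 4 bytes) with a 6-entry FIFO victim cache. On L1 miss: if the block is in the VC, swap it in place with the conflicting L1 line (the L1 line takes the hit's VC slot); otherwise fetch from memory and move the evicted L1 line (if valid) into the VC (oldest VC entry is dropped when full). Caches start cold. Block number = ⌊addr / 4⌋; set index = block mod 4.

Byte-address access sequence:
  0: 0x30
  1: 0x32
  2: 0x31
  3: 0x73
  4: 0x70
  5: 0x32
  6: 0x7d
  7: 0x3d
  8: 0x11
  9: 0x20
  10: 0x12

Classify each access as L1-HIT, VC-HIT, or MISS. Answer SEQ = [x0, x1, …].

SEQ = [MISS, L1-HIT, L1-HIT, MISS, L1-HIT, VC-HIT, MISS, MISS, MISS, MISS, VC-HIT]

  [0] addr=0x30 blk=12 s=0: MISS | VC []
  [1] addr=0x32 blk=12 s=0: L1-HIT | VC []
  [2] addr=0x31 blk=12 s=0: L1-HIT | VC []
  [3] addr=0x73 blk=28 s=0: MISS | VC [12]
  [4] addr=0x70 blk=28 s=0: L1-HIT | VC [12]
  [5] addr=0x32 blk=12 s=0: VC-HIT | VC [28]
  [6] addr=0x7d blk=31 s=3: MISS | VC [28]
  [7] addr=0x3d blk=15 s=3: MISS | VC [28, 31]
  [8] addr=0x11 blk=4 s=0: MISS | VC [28, 31, 12]
  [9] addr=0x20 blk=8 s=0: MISS | VC [28, 31, 12, 4]
  [10] addr=0x12 blk=4 s=0: VC-HIT | VC [28, 31, 12, 8]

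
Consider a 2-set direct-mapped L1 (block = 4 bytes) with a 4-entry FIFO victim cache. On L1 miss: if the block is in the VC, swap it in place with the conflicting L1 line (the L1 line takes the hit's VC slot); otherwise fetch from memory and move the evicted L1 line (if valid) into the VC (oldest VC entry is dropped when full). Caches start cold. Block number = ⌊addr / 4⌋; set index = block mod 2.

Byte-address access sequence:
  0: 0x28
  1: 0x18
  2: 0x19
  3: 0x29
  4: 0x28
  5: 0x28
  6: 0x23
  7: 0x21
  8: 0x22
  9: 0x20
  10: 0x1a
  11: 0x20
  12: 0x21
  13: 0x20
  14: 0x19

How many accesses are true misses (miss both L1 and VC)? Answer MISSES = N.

0: 0x28 (blk 10, set 0) → MISS  vc=[]
1: 0x18 (blk 6, set 0) → MISS  vc=[10]
2: 0x19 (blk 6, set 0) → L1-HIT  vc=[10]
3: 0x29 (blk 10, set 0) → VC-HIT  vc=[6]
4: 0x28 (blk 10, set 0) → L1-HIT  vc=[6]
5: 0x28 (blk 10, set 0) → L1-HIT  vc=[6]
6: 0x23 (blk 8, set 0) → MISS  vc=[6, 10]
7: 0x21 (blk 8, set 0) → L1-HIT  vc=[6, 10]
8: 0x22 (blk 8, set 0) → L1-HIT  vc=[6, 10]
9: 0x20 (blk 8, set 0) → L1-HIT  vc=[6, 10]
10: 0x1a (blk 6, set 0) → VC-HIT  vc=[8, 10]
11: 0x20 (blk 8, set 0) → VC-HIT  vc=[6, 10]
12: 0x21 (blk 8, set 0) → L1-HIT  vc=[6, 10]
13: 0x20 (blk 8, set 0) → L1-HIT  vc=[6, 10]
14: 0x19 (blk 6, set 0) → VC-HIT  vc=[8, 10]

MISSES = 3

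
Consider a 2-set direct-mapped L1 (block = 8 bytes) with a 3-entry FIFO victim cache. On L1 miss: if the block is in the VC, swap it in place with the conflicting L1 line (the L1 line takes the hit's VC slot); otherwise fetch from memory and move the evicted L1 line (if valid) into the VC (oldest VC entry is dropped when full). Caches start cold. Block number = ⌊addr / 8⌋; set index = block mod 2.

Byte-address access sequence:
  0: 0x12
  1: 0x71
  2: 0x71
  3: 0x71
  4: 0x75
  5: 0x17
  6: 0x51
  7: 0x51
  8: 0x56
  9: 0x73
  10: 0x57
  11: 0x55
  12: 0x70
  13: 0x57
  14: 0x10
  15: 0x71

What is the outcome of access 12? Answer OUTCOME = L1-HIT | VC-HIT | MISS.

OUTCOME = VC-HIT

  [0] addr=0x12 blk=2 s=0: MISS | VC []
  [1] addr=0x71 blk=14 s=0: MISS | VC [2]
  [2] addr=0x71 blk=14 s=0: L1-HIT | VC [2]
  [3] addr=0x71 blk=14 s=0: L1-HIT | VC [2]
  [4] addr=0x75 blk=14 s=0: L1-HIT | VC [2]
  [5] addr=0x17 blk=2 s=0: VC-HIT | VC [14]
  [6] addr=0x51 blk=10 s=0: MISS | VC [14, 2]
  [7] addr=0x51 blk=10 s=0: L1-HIT | VC [14, 2]
  [8] addr=0x56 blk=10 s=0: L1-HIT | VC [14, 2]
  [9] addr=0x73 blk=14 s=0: VC-HIT | VC [10, 2]
  [10] addr=0x57 blk=10 s=0: VC-HIT | VC [14, 2]
  [11] addr=0x55 blk=10 s=0: L1-HIT | VC [14, 2]
  [12] addr=0x70 blk=14 s=0: VC-HIT | VC [10, 2]
  [13] addr=0x57 blk=10 s=0: VC-HIT | VC [14, 2]
  [14] addr=0x10 blk=2 s=0: VC-HIT | VC [14, 10]
  [15] addr=0x71 blk=14 s=0: VC-HIT | VC [2, 10]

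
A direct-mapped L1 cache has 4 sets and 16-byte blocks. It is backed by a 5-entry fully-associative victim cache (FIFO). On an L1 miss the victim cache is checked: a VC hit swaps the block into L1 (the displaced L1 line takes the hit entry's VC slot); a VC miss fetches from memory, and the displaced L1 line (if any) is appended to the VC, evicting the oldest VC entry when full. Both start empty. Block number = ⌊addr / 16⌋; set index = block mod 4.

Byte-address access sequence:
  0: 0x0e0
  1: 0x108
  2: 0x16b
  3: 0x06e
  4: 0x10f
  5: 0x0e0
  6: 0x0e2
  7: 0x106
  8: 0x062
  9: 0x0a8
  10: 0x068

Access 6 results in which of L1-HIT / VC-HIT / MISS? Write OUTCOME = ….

OUTCOME = L1-HIT

#0 0xe0→b14/s2 MISS; vc=[]
#1 0x108→b16/s0 MISS; vc=[]
#2 0x16b→b22/s2 MISS; vc=[14]
#3 0x6e→b6/s2 MISS; vc=[14,22]
#4 0x10f→b16/s0 L1-HIT; vc=[14,22]
#5 0xe0→b14/s2 VC-HIT; vc=[6,22]
#6 0xe2→b14/s2 L1-HIT; vc=[6,22]
#7 0x106→b16/s0 L1-HIT; vc=[6,22]
#8 0x62→b6/s2 VC-HIT; vc=[14,22]
#9 0xa8→b10/s2 MISS; vc=[14,22,6]
#10 0x68→b6/s2 VC-HIT; vc=[14,22,10]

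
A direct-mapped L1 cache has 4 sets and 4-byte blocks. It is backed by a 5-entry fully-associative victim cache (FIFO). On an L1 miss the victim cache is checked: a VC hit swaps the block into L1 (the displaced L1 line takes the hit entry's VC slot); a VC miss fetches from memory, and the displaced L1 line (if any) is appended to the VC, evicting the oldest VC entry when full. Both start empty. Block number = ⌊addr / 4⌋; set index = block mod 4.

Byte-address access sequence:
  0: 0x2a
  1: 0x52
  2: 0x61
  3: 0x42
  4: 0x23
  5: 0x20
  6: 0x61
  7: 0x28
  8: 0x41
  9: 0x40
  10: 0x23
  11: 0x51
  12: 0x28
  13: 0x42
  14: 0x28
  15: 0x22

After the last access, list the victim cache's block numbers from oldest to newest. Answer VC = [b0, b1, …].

VC = [16, 20, 24]

  [0] addr=0x2a blk=10 s=2: MISS | VC []
  [1] addr=0x52 blk=20 s=0: MISS | VC []
  [2] addr=0x61 blk=24 s=0: MISS | VC [20]
  [3] addr=0x42 blk=16 s=0: MISS | VC [20, 24]
  [4] addr=0x23 blk=8 s=0: MISS | VC [20, 24, 16]
  [5] addr=0x20 blk=8 s=0: L1-HIT | VC [20, 24, 16]
  [6] addr=0x61 blk=24 s=0: VC-HIT | VC [20, 8, 16]
  [7] addr=0x28 blk=10 s=2: L1-HIT | VC [20, 8, 16]
  [8] addr=0x41 blk=16 s=0: VC-HIT | VC [20, 8, 24]
  [9] addr=0x40 blk=16 s=0: L1-HIT | VC [20, 8, 24]
  [10] addr=0x23 blk=8 s=0: VC-HIT | VC [20, 16, 24]
  [11] addr=0x51 blk=20 s=0: VC-HIT | VC [8, 16, 24]
  [12] addr=0x28 blk=10 s=2: L1-HIT | VC [8, 16, 24]
  [13] addr=0x42 blk=16 s=0: VC-HIT | VC [8, 20, 24]
  [14] addr=0x28 blk=10 s=2: L1-HIT | VC [8, 20, 24]
  [15] addr=0x22 blk=8 s=0: VC-HIT | VC [16, 20, 24]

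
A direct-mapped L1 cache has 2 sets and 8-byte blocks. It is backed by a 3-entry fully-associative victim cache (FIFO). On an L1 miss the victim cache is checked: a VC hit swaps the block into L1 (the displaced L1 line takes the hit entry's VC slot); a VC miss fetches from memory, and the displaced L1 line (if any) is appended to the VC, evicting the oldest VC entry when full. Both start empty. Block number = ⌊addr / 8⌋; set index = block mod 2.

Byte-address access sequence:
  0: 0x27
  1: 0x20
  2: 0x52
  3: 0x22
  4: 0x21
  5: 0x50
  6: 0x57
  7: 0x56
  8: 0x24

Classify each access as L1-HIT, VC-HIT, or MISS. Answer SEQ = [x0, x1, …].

#0 0x27→b4/s0 MISS; vc=[]
#1 0x20→b4/s0 L1-HIT; vc=[]
#2 0x52→b10/s0 MISS; vc=[4]
#3 0x22→b4/s0 VC-HIT; vc=[10]
#4 0x21→b4/s0 L1-HIT; vc=[10]
#5 0x50→b10/s0 VC-HIT; vc=[4]
#6 0x57→b10/s0 L1-HIT; vc=[4]
#7 0x56→b10/s0 L1-HIT; vc=[4]
#8 0x24→b4/s0 VC-HIT; vc=[10]

SEQ = [MISS, L1-HIT, MISS, VC-HIT, L1-HIT, VC-HIT, L1-HIT, L1-HIT, VC-HIT]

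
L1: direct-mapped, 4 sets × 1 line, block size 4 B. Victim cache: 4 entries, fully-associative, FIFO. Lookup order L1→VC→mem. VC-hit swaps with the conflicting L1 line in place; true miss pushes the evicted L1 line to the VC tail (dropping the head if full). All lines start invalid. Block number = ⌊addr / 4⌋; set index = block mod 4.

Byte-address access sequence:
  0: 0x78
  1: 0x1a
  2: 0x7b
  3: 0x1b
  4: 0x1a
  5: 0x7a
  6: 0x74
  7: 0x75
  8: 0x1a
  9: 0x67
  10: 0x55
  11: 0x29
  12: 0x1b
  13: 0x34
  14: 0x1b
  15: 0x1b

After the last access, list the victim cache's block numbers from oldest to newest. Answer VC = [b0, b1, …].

VC = [29, 25, 10, 21]

  [0] addr=0x78 blk=30 s=2: MISS | VC []
  [1] addr=0x1a blk=6 s=2: MISS | VC [30]
  [2] addr=0x7b blk=30 s=2: VC-HIT | VC [6]
  [3] addr=0x1b blk=6 s=2: VC-HIT | VC [30]
  [4] addr=0x1a blk=6 s=2: L1-HIT | VC [30]
  [5] addr=0x7a blk=30 s=2: VC-HIT | VC [6]
  [6] addr=0x74 blk=29 s=1: MISS | VC [6]
  [7] addr=0x75 blk=29 s=1: L1-HIT | VC [6]
  [8] addr=0x1a blk=6 s=2: VC-HIT | VC [30]
  [9] addr=0x67 blk=25 s=1: MISS | VC [30, 29]
  [10] addr=0x55 blk=21 s=1: MISS | VC [30, 29, 25]
  [11] addr=0x29 blk=10 s=2: MISS | VC [30, 29, 25, 6]
  [12] addr=0x1b blk=6 s=2: VC-HIT | VC [30, 29, 25, 10]
  [13] addr=0x34 blk=13 s=1: MISS | VC [29, 25, 10, 21]
  [14] addr=0x1b blk=6 s=2: L1-HIT | VC [29, 25, 10, 21]
  [15] addr=0x1b blk=6 s=2: L1-HIT | VC [29, 25, 10, 21]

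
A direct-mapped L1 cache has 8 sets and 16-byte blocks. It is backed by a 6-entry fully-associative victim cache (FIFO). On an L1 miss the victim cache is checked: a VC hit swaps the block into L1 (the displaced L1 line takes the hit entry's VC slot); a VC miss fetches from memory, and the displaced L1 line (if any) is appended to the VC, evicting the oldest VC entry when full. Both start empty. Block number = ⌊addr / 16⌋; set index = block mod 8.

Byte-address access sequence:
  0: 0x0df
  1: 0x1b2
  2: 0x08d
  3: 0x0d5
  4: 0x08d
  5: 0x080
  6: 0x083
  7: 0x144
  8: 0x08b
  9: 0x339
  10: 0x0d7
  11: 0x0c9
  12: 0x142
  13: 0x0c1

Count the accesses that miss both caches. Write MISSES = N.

MISSES = 6

#0 0xdf→b13/s5 MISS; vc=[]
#1 0x1b2→b27/s3 MISS; vc=[]
#2 0x8d→b8/s0 MISS; vc=[]
#3 0xd5→b13/s5 L1-HIT; vc=[]
#4 0x8d→b8/s0 L1-HIT; vc=[]
#5 0x80→b8/s0 L1-HIT; vc=[]
#6 0x83→b8/s0 L1-HIT; vc=[]
#7 0x144→b20/s4 MISS; vc=[]
#8 0x8b→b8/s0 L1-HIT; vc=[]
#9 0x339→b51/s3 MISS; vc=[27]
#10 0xd7→b13/s5 L1-HIT; vc=[27]
#11 0xc9→b12/s4 MISS; vc=[27,20]
#12 0x142→b20/s4 VC-HIT; vc=[27,12]
#13 0xc1→b12/s4 VC-HIT; vc=[27,20]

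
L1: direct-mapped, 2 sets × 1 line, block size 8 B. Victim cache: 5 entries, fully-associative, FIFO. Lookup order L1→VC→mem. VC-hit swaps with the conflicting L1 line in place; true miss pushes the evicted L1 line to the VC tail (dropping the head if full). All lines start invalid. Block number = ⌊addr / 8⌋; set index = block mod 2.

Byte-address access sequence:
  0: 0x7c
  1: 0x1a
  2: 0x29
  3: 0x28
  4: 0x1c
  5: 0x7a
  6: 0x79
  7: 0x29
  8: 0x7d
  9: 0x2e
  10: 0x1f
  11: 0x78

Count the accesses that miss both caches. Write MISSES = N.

0: 0x7c (blk 15, set 1) → MISS  vc=[]
1: 0x1a (blk 3, set 1) → MISS  vc=[15]
2: 0x29 (blk 5, set 1) → MISS  vc=[15, 3]
3: 0x28 (blk 5, set 1) → L1-HIT  vc=[15, 3]
4: 0x1c (blk 3, set 1) → VC-HIT  vc=[15, 5]
5: 0x7a (blk 15, set 1) → VC-HIT  vc=[3, 5]
6: 0x79 (blk 15, set 1) → L1-HIT  vc=[3, 5]
7: 0x29 (blk 5, set 1) → VC-HIT  vc=[3, 15]
8: 0x7d (blk 15, set 1) → VC-HIT  vc=[3, 5]
9: 0x2e (blk 5, set 1) → VC-HIT  vc=[3, 15]
10: 0x1f (blk 3, set 1) → VC-HIT  vc=[5, 15]
11: 0x78 (blk 15, set 1) → VC-HIT  vc=[5, 3]

MISSES = 3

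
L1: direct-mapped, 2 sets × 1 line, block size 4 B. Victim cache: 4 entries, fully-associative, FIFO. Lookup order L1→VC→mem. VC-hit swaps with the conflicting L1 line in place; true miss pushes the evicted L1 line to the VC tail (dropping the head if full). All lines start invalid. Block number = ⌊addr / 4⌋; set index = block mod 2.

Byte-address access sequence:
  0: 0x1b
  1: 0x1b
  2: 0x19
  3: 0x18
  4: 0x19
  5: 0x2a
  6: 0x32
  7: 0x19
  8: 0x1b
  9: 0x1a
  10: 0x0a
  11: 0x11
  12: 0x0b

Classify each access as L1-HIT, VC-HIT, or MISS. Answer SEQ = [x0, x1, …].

SEQ = [MISS, L1-HIT, L1-HIT, L1-HIT, L1-HIT, MISS, MISS, VC-HIT, L1-HIT, L1-HIT, MISS, MISS, VC-HIT]

  [0] addr=0x1b blk=6 s=0: MISS | VC []
  [1] addr=0x1b blk=6 s=0: L1-HIT | VC []
  [2] addr=0x19 blk=6 s=0: L1-HIT | VC []
  [3] addr=0x18 blk=6 s=0: L1-HIT | VC []
  [4] addr=0x19 blk=6 s=0: L1-HIT | VC []
  [5] addr=0x2a blk=10 s=0: MISS | VC [6]
  [6] addr=0x32 blk=12 s=0: MISS | VC [6, 10]
  [7] addr=0x19 blk=6 s=0: VC-HIT | VC [12, 10]
  [8] addr=0x1b blk=6 s=0: L1-HIT | VC [12, 10]
  [9] addr=0x1a blk=6 s=0: L1-HIT | VC [12, 10]
  [10] addr=0xa blk=2 s=0: MISS | VC [12, 10, 6]
  [11] addr=0x11 blk=4 s=0: MISS | VC [12, 10, 6, 2]
  [12] addr=0xb blk=2 s=0: VC-HIT | VC [12, 10, 6, 4]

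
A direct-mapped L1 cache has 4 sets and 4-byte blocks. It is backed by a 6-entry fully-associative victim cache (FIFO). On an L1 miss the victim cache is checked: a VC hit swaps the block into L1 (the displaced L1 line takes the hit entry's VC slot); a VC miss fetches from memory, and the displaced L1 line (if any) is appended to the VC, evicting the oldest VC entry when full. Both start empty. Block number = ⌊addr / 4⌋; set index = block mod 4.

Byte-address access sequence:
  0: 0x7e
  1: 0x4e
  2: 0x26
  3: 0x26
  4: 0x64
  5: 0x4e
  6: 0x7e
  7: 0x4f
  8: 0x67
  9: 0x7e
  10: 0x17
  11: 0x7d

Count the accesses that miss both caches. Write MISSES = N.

  [0] addr=0x7e blk=31 s=3: MISS | VC []
  [1] addr=0x4e blk=19 s=3: MISS | VC [31]
  [2] addr=0x26 blk=9 s=1: MISS | VC [31]
  [3] addr=0x26 blk=9 s=1: L1-HIT | VC [31]
  [4] addr=0x64 blk=25 s=1: MISS | VC [31, 9]
  [5] addr=0x4e blk=19 s=3: L1-HIT | VC [31, 9]
  [6] addr=0x7e blk=31 s=3: VC-HIT | VC [19, 9]
  [7] addr=0x4f blk=19 s=3: VC-HIT | VC [31, 9]
  [8] addr=0x67 blk=25 s=1: L1-HIT | VC [31, 9]
  [9] addr=0x7e blk=31 s=3: VC-HIT | VC [19, 9]
  [10] addr=0x17 blk=5 s=1: MISS | VC [19, 9, 25]
  [11] addr=0x7d blk=31 s=3: L1-HIT | VC [19, 9, 25]

MISSES = 5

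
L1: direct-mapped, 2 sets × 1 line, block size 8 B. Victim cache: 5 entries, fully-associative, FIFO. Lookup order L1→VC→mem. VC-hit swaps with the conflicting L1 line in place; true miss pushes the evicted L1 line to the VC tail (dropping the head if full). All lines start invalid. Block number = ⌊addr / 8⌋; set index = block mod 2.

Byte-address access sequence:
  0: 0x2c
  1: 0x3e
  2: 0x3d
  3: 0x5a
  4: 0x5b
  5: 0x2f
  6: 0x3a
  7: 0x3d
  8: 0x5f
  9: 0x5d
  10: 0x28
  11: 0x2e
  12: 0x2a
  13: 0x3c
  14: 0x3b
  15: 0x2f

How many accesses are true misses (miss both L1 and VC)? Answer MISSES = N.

MISSES = 3

0: 0x2c (blk 5, set 1) → MISS  vc=[]
1: 0x3e (blk 7, set 1) → MISS  vc=[5]
2: 0x3d (blk 7, set 1) → L1-HIT  vc=[5]
3: 0x5a (blk 11, set 1) → MISS  vc=[5, 7]
4: 0x5b (blk 11, set 1) → L1-HIT  vc=[5, 7]
5: 0x2f (blk 5, set 1) → VC-HIT  vc=[11, 7]
6: 0x3a (blk 7, set 1) → VC-HIT  vc=[11, 5]
7: 0x3d (blk 7, set 1) → L1-HIT  vc=[11, 5]
8: 0x5f (blk 11, set 1) → VC-HIT  vc=[7, 5]
9: 0x5d (blk 11, set 1) → L1-HIT  vc=[7, 5]
10: 0x28 (blk 5, set 1) → VC-HIT  vc=[7, 11]
11: 0x2e (blk 5, set 1) → L1-HIT  vc=[7, 11]
12: 0x2a (blk 5, set 1) → L1-HIT  vc=[7, 11]
13: 0x3c (blk 7, set 1) → VC-HIT  vc=[5, 11]
14: 0x3b (blk 7, set 1) → L1-HIT  vc=[5, 11]
15: 0x2f (blk 5, set 1) → VC-HIT  vc=[7, 11]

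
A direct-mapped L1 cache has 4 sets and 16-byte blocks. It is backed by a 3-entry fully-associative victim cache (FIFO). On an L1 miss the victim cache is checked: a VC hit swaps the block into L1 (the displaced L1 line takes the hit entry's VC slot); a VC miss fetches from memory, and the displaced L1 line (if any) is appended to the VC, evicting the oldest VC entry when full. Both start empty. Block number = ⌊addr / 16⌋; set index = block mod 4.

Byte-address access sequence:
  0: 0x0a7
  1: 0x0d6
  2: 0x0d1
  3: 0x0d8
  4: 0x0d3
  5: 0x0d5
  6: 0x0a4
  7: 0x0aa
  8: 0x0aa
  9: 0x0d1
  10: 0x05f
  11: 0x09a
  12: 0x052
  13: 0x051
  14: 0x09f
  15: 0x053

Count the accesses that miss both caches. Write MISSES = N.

  [0] addr=0xa7 blk=10 s=2: MISS | VC []
  [1] addr=0xd6 blk=13 s=1: MISS | VC []
  [2] addr=0xd1 blk=13 s=1: L1-HIT | VC []
  [3] addr=0xd8 blk=13 s=1: L1-HIT | VC []
  [4] addr=0xd3 blk=13 s=1: L1-HIT | VC []
  [5] addr=0xd5 blk=13 s=1: L1-HIT | VC []
  [6] addr=0xa4 blk=10 s=2: L1-HIT | VC []
  [7] addr=0xaa blk=10 s=2: L1-HIT | VC []
  [8] addr=0xaa blk=10 s=2: L1-HIT | VC []
  [9] addr=0xd1 blk=13 s=1: L1-HIT | VC []
  [10] addr=0x5f blk=5 s=1: MISS | VC [13]
  [11] addr=0x9a blk=9 s=1: MISS | VC [13, 5]
  [12] addr=0x52 blk=5 s=1: VC-HIT | VC [13, 9]
  [13] addr=0x51 blk=5 s=1: L1-HIT | VC [13, 9]
  [14] addr=0x9f blk=9 s=1: VC-HIT | VC [13, 5]
  [15] addr=0x53 blk=5 s=1: VC-HIT | VC [13, 9]

MISSES = 4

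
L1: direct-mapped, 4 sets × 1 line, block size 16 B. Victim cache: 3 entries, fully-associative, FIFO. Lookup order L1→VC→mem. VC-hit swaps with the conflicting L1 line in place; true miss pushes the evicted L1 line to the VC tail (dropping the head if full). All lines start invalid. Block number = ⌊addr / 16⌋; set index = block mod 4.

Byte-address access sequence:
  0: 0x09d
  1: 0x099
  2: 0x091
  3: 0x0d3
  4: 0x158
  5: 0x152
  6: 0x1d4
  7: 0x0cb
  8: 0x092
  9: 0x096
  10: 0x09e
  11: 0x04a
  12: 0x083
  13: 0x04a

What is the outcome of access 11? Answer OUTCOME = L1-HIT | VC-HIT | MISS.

0: 0x9d (blk 9, set 1) → MISS  vc=[]
1: 0x99 (blk 9, set 1) → L1-HIT  vc=[]
2: 0x91 (blk 9, set 1) → L1-HIT  vc=[]
3: 0xd3 (blk 13, set 1) → MISS  vc=[9]
4: 0x158 (blk 21, set 1) → MISS  vc=[9, 13]
5: 0x152 (blk 21, set 1) → L1-HIT  vc=[9, 13]
6: 0x1d4 (blk 29, set 1) → MISS  vc=[9, 13, 21]
7: 0xcb (blk 12, set 0) → MISS  vc=[9, 13, 21]
8: 0x92 (blk 9, set 1) → VC-HIT  vc=[29, 13, 21]
9: 0x96 (blk 9, set 1) → L1-HIT  vc=[29, 13, 21]
10: 0x9e (blk 9, set 1) → L1-HIT  vc=[29, 13, 21]
11: 0x4a (blk 4, set 0) → MISS  vc=[13, 21, 12]
12: 0x83 (blk 8, set 0) → MISS  vc=[21, 12, 4]
13: 0x4a (blk 4, set 0) → VC-HIT  vc=[21, 12, 8]

OUTCOME = MISS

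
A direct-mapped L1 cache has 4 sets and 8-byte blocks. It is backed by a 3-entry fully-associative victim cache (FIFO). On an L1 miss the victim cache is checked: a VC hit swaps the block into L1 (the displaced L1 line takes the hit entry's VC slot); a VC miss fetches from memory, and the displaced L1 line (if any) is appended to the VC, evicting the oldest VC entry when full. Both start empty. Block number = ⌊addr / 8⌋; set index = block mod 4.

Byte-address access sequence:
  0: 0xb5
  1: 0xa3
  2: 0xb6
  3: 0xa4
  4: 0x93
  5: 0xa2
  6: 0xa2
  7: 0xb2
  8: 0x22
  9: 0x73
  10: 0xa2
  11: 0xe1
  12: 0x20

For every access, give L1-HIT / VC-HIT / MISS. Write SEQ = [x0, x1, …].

  [0] addr=0xb5 blk=22 s=2: MISS | VC []
  [1] addr=0xa3 blk=20 s=0: MISS | VC []
  [2] addr=0xb6 blk=22 s=2: L1-HIT | VC []
  [3] addr=0xa4 blk=20 s=0: L1-HIT | VC []
  [4] addr=0x93 blk=18 s=2: MISS | VC [22]
  [5] addr=0xa2 blk=20 s=0: L1-HIT | VC [22]
  [6] addr=0xa2 blk=20 s=0: L1-HIT | VC [22]
  [7] addr=0xb2 blk=22 s=2: VC-HIT | VC [18]
  [8] addr=0x22 blk=4 s=0: MISS | VC [18, 20]
  [9] addr=0x73 blk=14 s=2: MISS | VC [18, 20, 22]
  [10] addr=0xa2 blk=20 s=0: VC-HIT | VC [18, 4, 22]
  [11] addr=0xe1 blk=28 s=0: MISS | VC [4, 22, 20]
  [12] addr=0x20 blk=4 s=0: VC-HIT | VC [28, 22, 20]

SEQ = [MISS, MISS, L1-HIT, L1-HIT, MISS, L1-HIT, L1-HIT, VC-HIT, MISS, MISS, VC-HIT, MISS, VC-HIT]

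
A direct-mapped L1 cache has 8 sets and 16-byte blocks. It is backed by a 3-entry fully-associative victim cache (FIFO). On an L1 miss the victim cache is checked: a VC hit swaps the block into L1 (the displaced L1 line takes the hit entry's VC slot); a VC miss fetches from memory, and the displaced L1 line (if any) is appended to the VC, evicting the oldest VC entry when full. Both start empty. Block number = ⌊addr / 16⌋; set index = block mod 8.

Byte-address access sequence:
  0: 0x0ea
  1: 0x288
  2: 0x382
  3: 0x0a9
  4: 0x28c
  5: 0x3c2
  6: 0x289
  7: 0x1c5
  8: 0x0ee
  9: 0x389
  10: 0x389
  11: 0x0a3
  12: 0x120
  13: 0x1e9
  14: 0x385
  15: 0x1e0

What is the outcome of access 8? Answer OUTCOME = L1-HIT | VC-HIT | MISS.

0: 0xea (blk 14, set 6) → MISS  vc=[]
1: 0x288 (blk 40, set 0) → MISS  vc=[]
2: 0x382 (blk 56, set 0) → MISS  vc=[40]
3: 0xa9 (blk 10, set 2) → MISS  vc=[40]
4: 0x28c (blk 40, set 0) → VC-HIT  vc=[56]
5: 0x3c2 (blk 60, set 4) → MISS  vc=[56]
6: 0x289 (blk 40, set 0) → L1-HIT  vc=[56]
7: 0x1c5 (blk 28, set 4) → MISS  vc=[56, 60]
8: 0xee (blk 14, set 6) → L1-HIT  vc=[56, 60]
9: 0x389 (blk 56, set 0) → VC-HIT  vc=[40, 60]
10: 0x389 (blk 56, set 0) → L1-HIT  vc=[40, 60]
11: 0xa3 (blk 10, set 2) → L1-HIT  vc=[40, 60]
12: 0x120 (blk 18, set 2) → MISS  vc=[40, 60, 10]
13: 0x1e9 (blk 30, set 6) → MISS  vc=[60, 10, 14]
14: 0x385 (blk 56, set 0) → L1-HIT  vc=[60, 10, 14]
15: 0x1e0 (blk 30, set 6) → L1-HIT  vc=[60, 10, 14]

OUTCOME = L1-HIT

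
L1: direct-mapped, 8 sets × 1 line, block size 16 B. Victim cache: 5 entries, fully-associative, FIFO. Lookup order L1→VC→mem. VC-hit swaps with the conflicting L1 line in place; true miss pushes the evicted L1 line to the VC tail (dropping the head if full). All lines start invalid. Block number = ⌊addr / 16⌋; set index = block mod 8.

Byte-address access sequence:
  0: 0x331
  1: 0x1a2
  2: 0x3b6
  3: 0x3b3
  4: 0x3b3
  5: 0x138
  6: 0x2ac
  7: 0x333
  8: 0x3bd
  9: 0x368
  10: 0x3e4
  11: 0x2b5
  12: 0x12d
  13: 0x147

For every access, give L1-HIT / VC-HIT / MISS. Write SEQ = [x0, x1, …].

  [0] addr=0x331 blk=51 s=3: MISS | VC []
  [1] addr=0x1a2 blk=26 s=2: MISS | VC []
  [2] addr=0x3b6 blk=59 s=3: MISS | VC [51]
  [3] addr=0x3b3 blk=59 s=3: L1-HIT | VC [51]
  [4] addr=0x3b3 blk=59 s=3: L1-HIT | VC [51]
  [5] addr=0x138 blk=19 s=3: MISS | VC [51, 59]
  [6] addr=0x2ac blk=42 s=2: MISS | VC [51, 59, 26]
  [7] addr=0x333 blk=51 s=3: VC-HIT | VC [19, 59, 26]
  [8] addr=0x3bd blk=59 s=3: VC-HIT | VC [19, 51, 26]
  [9] addr=0x368 blk=54 s=6: MISS | VC [19, 51, 26]
  [10] addr=0x3e4 blk=62 s=6: MISS | VC [19, 51, 26, 54]
  [11] addr=0x2b5 blk=43 s=3: MISS | VC [19, 51, 26, 54, 59]
  [12] addr=0x12d blk=18 s=2: MISS | VC [51, 26, 54, 59, 42]
  [13] addr=0x147 blk=20 s=4: MISS | VC [51, 26, 54, 59, 42]

SEQ = [MISS, MISS, MISS, L1-HIT, L1-HIT, MISS, MISS, VC-HIT, VC-HIT, MISS, MISS, MISS, MISS, MISS]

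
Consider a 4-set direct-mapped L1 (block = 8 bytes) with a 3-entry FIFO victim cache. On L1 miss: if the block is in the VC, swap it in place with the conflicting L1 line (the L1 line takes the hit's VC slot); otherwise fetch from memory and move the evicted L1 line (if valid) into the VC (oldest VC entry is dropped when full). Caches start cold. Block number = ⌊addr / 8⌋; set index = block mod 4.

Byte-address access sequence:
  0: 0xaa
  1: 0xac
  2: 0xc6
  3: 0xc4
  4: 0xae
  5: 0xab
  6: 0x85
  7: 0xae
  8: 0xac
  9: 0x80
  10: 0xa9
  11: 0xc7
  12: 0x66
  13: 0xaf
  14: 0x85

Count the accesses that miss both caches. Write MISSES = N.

  [0] addr=0xaa blk=21 s=1: MISS | VC []
  [1] addr=0xac blk=21 s=1: L1-HIT | VC []
  [2] addr=0xc6 blk=24 s=0: MISS | VC []
  [3] addr=0xc4 blk=24 s=0: L1-HIT | VC []
  [4] addr=0xae blk=21 s=1: L1-HIT | VC []
  [5] addr=0xab blk=21 s=1: L1-HIT | VC []
  [6] addr=0x85 blk=16 s=0: MISS | VC [24]
  [7] addr=0xae blk=21 s=1: L1-HIT | VC [24]
  [8] addr=0xac blk=21 s=1: L1-HIT | VC [24]
  [9] addr=0x80 blk=16 s=0: L1-HIT | VC [24]
  [10] addr=0xa9 blk=21 s=1: L1-HIT | VC [24]
  [11] addr=0xc7 blk=24 s=0: VC-HIT | VC [16]
  [12] addr=0x66 blk=12 s=0: MISS | VC [16, 24]
  [13] addr=0xaf blk=21 s=1: L1-HIT | VC [16, 24]
  [14] addr=0x85 blk=16 s=0: VC-HIT | VC [12, 24]

MISSES = 4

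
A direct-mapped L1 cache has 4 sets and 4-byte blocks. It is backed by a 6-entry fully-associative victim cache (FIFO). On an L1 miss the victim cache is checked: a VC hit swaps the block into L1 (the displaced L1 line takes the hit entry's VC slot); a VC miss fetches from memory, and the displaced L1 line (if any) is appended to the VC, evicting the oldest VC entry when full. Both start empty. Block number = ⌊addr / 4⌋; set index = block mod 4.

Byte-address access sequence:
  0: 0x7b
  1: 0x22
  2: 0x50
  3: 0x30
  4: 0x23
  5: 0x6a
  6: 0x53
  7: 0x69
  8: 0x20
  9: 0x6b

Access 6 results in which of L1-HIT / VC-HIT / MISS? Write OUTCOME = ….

#0 0x7b→b30/s2 MISS; vc=[]
#1 0x22→b8/s0 MISS; vc=[]
#2 0x50→b20/s0 MISS; vc=[8]
#3 0x30→b12/s0 MISS; vc=[8,20]
#4 0x23→b8/s0 VC-HIT; vc=[12,20]
#5 0x6a→b26/s2 MISS; vc=[12,20,30]
#6 0x53→b20/s0 VC-HIT; vc=[12,8,30]
#7 0x69→b26/s2 L1-HIT; vc=[12,8,30]
#8 0x20→b8/s0 VC-HIT; vc=[12,20,30]
#9 0x6b→b26/s2 L1-HIT; vc=[12,20,30]

OUTCOME = VC-HIT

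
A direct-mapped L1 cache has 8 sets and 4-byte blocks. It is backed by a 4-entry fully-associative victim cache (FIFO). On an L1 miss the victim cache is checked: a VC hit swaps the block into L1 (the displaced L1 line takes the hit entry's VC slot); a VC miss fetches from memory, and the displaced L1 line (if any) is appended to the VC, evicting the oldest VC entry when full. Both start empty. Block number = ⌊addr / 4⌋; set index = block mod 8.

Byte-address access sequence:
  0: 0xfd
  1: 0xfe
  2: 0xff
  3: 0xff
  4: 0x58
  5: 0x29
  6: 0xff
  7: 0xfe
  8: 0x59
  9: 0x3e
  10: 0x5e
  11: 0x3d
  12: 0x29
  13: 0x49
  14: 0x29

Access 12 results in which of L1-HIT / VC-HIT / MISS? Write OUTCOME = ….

  [0] addr=0xfd blk=63 s=7: MISS | VC []
  [1] addr=0xfe blk=63 s=7: L1-HIT | VC []
  [2] addr=0xff blk=63 s=7: L1-HIT | VC []
  [3] addr=0xff blk=63 s=7: L1-HIT | VC []
  [4] addr=0x58 blk=22 s=6: MISS | VC []
  [5] addr=0x29 blk=10 s=2: MISS | VC []
  [6] addr=0xff blk=63 s=7: L1-HIT | VC []
  [7] addr=0xfe blk=63 s=7: L1-HIT | VC []
  [8] addr=0x59 blk=22 s=6: L1-HIT | VC []
  [9] addr=0x3e blk=15 s=7: MISS | VC [63]
  [10] addr=0x5e blk=23 s=7: MISS | VC [63, 15]
  [11] addr=0x3d blk=15 s=7: VC-HIT | VC [63, 23]
  [12] addr=0x29 blk=10 s=2: L1-HIT | VC [63, 23]
  [13] addr=0x49 blk=18 s=2: MISS | VC [63, 23, 10]
  [14] addr=0x29 blk=10 s=2: VC-HIT | VC [63, 23, 18]

OUTCOME = L1-HIT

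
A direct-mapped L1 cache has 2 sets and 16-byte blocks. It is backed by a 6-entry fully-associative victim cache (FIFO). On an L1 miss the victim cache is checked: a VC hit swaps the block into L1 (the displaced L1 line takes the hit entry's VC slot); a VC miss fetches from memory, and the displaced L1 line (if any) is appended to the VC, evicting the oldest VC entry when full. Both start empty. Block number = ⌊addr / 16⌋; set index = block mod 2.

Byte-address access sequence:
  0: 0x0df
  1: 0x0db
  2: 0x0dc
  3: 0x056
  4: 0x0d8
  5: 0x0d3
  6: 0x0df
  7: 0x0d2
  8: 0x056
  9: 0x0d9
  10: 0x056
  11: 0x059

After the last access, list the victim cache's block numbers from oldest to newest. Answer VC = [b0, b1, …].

VC = [13]

#0 0xdf→b13/s1 MISS; vc=[]
#1 0xdb→b13/s1 L1-HIT; vc=[]
#2 0xdc→b13/s1 L1-HIT; vc=[]
#3 0x56→b5/s1 MISS; vc=[13]
#4 0xd8→b13/s1 VC-HIT; vc=[5]
#5 0xd3→b13/s1 L1-HIT; vc=[5]
#6 0xdf→b13/s1 L1-HIT; vc=[5]
#7 0xd2→b13/s1 L1-HIT; vc=[5]
#8 0x56→b5/s1 VC-HIT; vc=[13]
#9 0xd9→b13/s1 VC-HIT; vc=[5]
#10 0x56→b5/s1 VC-HIT; vc=[13]
#11 0x59→b5/s1 L1-HIT; vc=[13]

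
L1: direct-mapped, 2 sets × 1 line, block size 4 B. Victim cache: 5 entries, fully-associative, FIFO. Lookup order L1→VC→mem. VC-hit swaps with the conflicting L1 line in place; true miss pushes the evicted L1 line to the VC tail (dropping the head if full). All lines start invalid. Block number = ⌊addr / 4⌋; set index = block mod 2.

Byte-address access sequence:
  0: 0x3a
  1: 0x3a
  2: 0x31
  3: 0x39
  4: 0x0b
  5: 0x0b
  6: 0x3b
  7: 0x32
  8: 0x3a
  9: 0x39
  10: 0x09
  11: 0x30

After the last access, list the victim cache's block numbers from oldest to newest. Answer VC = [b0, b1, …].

VC = [2, 14]

#0 0x3a→b14/s0 MISS; vc=[]
#1 0x3a→b14/s0 L1-HIT; vc=[]
#2 0x31→b12/s0 MISS; vc=[14]
#3 0x39→b14/s0 VC-HIT; vc=[12]
#4 0xb→b2/s0 MISS; vc=[12,14]
#5 0xb→b2/s0 L1-HIT; vc=[12,14]
#6 0x3b→b14/s0 VC-HIT; vc=[12,2]
#7 0x32→b12/s0 VC-HIT; vc=[14,2]
#8 0x3a→b14/s0 VC-HIT; vc=[12,2]
#9 0x39→b14/s0 L1-HIT; vc=[12,2]
#10 0x9→b2/s0 VC-HIT; vc=[12,14]
#11 0x30→b12/s0 VC-HIT; vc=[2,14]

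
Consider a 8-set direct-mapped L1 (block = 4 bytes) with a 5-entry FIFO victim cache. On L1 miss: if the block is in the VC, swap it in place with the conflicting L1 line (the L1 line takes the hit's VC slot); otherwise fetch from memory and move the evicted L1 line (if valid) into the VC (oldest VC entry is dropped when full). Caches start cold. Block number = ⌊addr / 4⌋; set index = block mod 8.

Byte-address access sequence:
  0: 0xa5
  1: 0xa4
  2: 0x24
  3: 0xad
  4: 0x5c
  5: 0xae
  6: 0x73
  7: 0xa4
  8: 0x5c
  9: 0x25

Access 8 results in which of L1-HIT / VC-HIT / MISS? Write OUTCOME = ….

OUTCOME = L1-HIT

  [0] addr=0xa5 blk=41 s=1: MISS | VC []
  [1] addr=0xa4 blk=41 s=1: L1-HIT | VC []
  [2] addr=0x24 blk=9 s=1: MISS | VC [41]
  [3] addr=0xad blk=43 s=3: MISS | VC [41]
  [4] addr=0x5c blk=23 s=7: MISS | VC [41]
  [5] addr=0xae blk=43 s=3: L1-HIT | VC [41]
  [6] addr=0x73 blk=28 s=4: MISS | VC [41]
  [7] addr=0xa4 blk=41 s=1: VC-HIT | VC [9]
  [8] addr=0x5c blk=23 s=7: L1-HIT | VC [9]
  [9] addr=0x25 blk=9 s=1: VC-HIT | VC [41]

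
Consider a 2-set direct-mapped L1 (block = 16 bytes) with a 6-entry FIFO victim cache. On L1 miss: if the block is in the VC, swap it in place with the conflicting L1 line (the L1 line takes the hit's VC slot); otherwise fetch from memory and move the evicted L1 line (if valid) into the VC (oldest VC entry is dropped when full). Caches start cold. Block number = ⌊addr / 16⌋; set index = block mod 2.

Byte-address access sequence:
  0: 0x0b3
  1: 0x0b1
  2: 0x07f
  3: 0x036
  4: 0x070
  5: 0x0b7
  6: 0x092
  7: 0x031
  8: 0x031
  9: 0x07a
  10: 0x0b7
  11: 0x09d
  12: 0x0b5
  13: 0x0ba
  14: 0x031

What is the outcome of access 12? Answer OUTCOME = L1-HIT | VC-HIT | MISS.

  [0] addr=0xb3 blk=11 s=1: MISS | VC []
  [1] addr=0xb1 blk=11 s=1: L1-HIT | VC []
  [2] addr=0x7f blk=7 s=1: MISS | VC [11]
  [3] addr=0x36 blk=3 s=1: MISS | VC [11, 7]
  [4] addr=0x70 blk=7 s=1: VC-HIT | VC [11, 3]
  [5] addr=0xb7 blk=11 s=1: VC-HIT | VC [7, 3]
  [6] addr=0x92 blk=9 s=1: MISS | VC [7, 3, 11]
  [7] addr=0x31 blk=3 s=1: VC-HIT | VC [7, 9, 11]
  [8] addr=0x31 blk=3 s=1: L1-HIT | VC [7, 9, 11]
  [9] addr=0x7a blk=7 s=1: VC-HIT | VC [3, 9, 11]
  [10] addr=0xb7 blk=11 s=1: VC-HIT | VC [3, 9, 7]
  [11] addr=0x9d blk=9 s=1: VC-HIT | VC [3, 11, 7]
  [12] addr=0xb5 blk=11 s=1: VC-HIT | VC [3, 9, 7]
  [13] addr=0xba blk=11 s=1: L1-HIT | VC [3, 9, 7]
  [14] addr=0x31 blk=3 s=1: VC-HIT | VC [11, 9, 7]

OUTCOME = VC-HIT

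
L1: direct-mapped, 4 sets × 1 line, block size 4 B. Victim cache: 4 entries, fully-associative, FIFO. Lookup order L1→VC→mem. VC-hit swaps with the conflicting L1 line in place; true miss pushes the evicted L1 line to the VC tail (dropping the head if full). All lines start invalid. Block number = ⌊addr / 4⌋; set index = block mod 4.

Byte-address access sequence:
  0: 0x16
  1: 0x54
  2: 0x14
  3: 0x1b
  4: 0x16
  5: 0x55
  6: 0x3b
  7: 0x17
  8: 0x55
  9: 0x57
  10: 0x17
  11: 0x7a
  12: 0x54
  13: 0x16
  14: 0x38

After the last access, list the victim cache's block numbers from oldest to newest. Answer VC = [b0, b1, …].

VC = [21, 6, 30]

  [0] addr=0x16 blk=5 s=1: MISS | VC []
  [1] addr=0x54 blk=21 s=1: MISS | VC [5]
  [2] addr=0x14 blk=5 s=1: VC-HIT | VC [21]
  [3] addr=0x1b blk=6 s=2: MISS | VC [21]
  [4] addr=0x16 blk=5 s=1: L1-HIT | VC [21]
  [5] addr=0x55 blk=21 s=1: VC-HIT | VC [5]
  [6] addr=0x3b blk=14 s=2: MISS | VC [5, 6]
  [7] addr=0x17 blk=5 s=1: VC-HIT | VC [21, 6]
  [8] addr=0x55 blk=21 s=1: VC-HIT | VC [5, 6]
  [9] addr=0x57 blk=21 s=1: L1-HIT | VC [5, 6]
  [10] addr=0x17 blk=5 s=1: VC-HIT | VC [21, 6]
  [11] addr=0x7a blk=30 s=2: MISS | VC [21, 6, 14]
  [12] addr=0x54 blk=21 s=1: VC-HIT | VC [5, 6, 14]
  [13] addr=0x16 blk=5 s=1: VC-HIT | VC [21, 6, 14]
  [14] addr=0x38 blk=14 s=2: VC-HIT | VC [21, 6, 30]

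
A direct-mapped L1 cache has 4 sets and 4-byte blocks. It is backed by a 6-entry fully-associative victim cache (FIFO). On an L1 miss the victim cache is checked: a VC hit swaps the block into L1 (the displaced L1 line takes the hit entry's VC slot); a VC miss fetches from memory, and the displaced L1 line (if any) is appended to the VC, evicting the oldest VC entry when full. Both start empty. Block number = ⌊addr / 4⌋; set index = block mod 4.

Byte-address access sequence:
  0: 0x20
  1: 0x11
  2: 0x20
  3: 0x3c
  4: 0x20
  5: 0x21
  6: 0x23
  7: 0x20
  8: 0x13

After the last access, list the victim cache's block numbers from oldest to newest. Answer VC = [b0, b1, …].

VC = [8]

#0 0x20→b8/s0 MISS; vc=[]
#1 0x11→b4/s0 MISS; vc=[8]
#2 0x20→b8/s0 VC-HIT; vc=[4]
#3 0x3c→b15/s3 MISS; vc=[4]
#4 0x20→b8/s0 L1-HIT; vc=[4]
#5 0x21→b8/s0 L1-HIT; vc=[4]
#6 0x23→b8/s0 L1-HIT; vc=[4]
#7 0x20→b8/s0 L1-HIT; vc=[4]
#8 0x13→b4/s0 VC-HIT; vc=[8]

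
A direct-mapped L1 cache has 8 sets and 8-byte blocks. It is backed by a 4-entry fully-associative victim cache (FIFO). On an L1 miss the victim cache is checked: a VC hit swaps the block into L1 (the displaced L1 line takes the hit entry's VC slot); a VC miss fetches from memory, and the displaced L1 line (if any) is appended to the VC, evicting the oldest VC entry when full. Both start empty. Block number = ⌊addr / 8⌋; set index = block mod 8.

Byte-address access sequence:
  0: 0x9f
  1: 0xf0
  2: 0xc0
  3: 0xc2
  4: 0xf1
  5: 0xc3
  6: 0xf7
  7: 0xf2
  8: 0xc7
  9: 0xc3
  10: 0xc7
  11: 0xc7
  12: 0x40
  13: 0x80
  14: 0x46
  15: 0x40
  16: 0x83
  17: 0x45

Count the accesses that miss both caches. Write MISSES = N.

#0 0x9f→b19/s3 MISS; vc=[]
#1 0xf0→b30/s6 MISS; vc=[]
#2 0xc0→b24/s0 MISS; vc=[]
#3 0xc2→b24/s0 L1-HIT; vc=[]
#4 0xf1→b30/s6 L1-HIT; vc=[]
#5 0xc3→b24/s0 L1-HIT; vc=[]
#6 0xf7→b30/s6 L1-HIT; vc=[]
#7 0xf2→b30/s6 L1-HIT; vc=[]
#8 0xc7→b24/s0 L1-HIT; vc=[]
#9 0xc3→b24/s0 L1-HIT; vc=[]
#10 0xc7→b24/s0 L1-HIT; vc=[]
#11 0xc7→b24/s0 L1-HIT; vc=[]
#12 0x40→b8/s0 MISS; vc=[24]
#13 0x80→b16/s0 MISS; vc=[24,8]
#14 0x46→b8/s0 VC-HIT; vc=[24,16]
#15 0x40→b8/s0 L1-HIT; vc=[24,16]
#16 0x83→b16/s0 VC-HIT; vc=[24,8]
#17 0x45→b8/s0 VC-HIT; vc=[24,16]

MISSES = 5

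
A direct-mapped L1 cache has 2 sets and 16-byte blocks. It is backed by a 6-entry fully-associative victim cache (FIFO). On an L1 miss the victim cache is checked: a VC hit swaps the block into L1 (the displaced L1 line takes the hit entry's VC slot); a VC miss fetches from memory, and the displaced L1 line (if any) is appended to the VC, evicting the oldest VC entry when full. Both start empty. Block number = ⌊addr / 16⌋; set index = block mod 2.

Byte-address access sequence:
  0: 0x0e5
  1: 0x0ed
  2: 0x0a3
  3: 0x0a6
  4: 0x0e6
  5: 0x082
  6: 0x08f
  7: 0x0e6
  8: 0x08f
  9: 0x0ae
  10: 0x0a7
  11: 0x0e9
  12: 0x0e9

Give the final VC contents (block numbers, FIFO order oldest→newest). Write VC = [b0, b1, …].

VC = [8, 10]

#0 0xe5→b14/s0 MISS; vc=[]
#1 0xed→b14/s0 L1-HIT; vc=[]
#2 0xa3→b10/s0 MISS; vc=[14]
#3 0xa6→b10/s0 L1-HIT; vc=[14]
#4 0xe6→b14/s0 VC-HIT; vc=[10]
#5 0x82→b8/s0 MISS; vc=[10,14]
#6 0x8f→b8/s0 L1-HIT; vc=[10,14]
#7 0xe6→b14/s0 VC-HIT; vc=[10,8]
#8 0x8f→b8/s0 VC-HIT; vc=[10,14]
#9 0xae→b10/s0 VC-HIT; vc=[8,14]
#10 0xa7→b10/s0 L1-HIT; vc=[8,14]
#11 0xe9→b14/s0 VC-HIT; vc=[8,10]
#12 0xe9→b14/s0 L1-HIT; vc=[8,10]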